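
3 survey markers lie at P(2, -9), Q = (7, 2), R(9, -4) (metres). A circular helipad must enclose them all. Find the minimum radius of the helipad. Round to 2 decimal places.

6.04

Side lengths²: PQ² = 146, PR² = 74, QR² = 40.
Since PQ² = 146 ≥ 74 + 40 = 114, the angle opposite PQ is not acute, so the smallest enclosing circle has PQ as diameter.
Centre = midpoint of PQ = (4.5, -3.5), r² = 146/4 = 36.5.
r = √(36.5) ≈ 6.04.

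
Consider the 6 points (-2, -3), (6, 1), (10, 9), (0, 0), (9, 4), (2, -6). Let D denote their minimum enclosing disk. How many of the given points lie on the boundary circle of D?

3

A smallest enclosing disk is always determined by at most three of the input points on its boundary.
The minimum enclosing circle is determined by three boundary points: (-2, -3), (10, 9), (2, -6).
Their circumcentre is (69/14, 29/14) with r² = 7225/98.
The farthest remaining point (0, 0) is at distance² 2801/98 ≤ 7225/98.
The points at distance exactly r from the centre are (-2, -3), (10, 9), (2, -6) — 3 points.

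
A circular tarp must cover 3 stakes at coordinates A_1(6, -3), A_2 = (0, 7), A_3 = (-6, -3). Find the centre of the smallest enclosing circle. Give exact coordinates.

Side lengths²: A_1A_2² = 136, A_1A_3² = 144, A_2A_3² = 136.
Since A_1A_3² = 144 < 136 + 136 = 272, the triangle is acute, so the smallest enclosing circle is the circumcircle.
Circumcentre = (0, 0.2), r² = 46.24.
Centre = (0, 0.2).

(0, 0.2)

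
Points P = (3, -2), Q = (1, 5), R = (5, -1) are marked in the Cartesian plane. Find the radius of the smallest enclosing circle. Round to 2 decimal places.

3.67

Side lengths²: PQ² = 53, PR² = 5, QR² = 52.
Since PQ² = 53 < 52 + 5 = 57, the triangle is acute, so the smallest enclosing circle is the circumcircle.
Circumcentre = (2.4375, 1.625), r² = 13.45703125.
r = √(13.45703125) ≈ 3.67.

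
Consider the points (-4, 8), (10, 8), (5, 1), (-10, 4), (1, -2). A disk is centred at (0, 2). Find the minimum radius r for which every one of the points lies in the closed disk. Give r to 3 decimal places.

The required radius is the distance from (0, 2) to the farthest point.
Squared distances: 52, 136, 26, 104, 17.
Maximum is 136, attained at (10, 8).
r = √136 ≈ 11.662.

11.662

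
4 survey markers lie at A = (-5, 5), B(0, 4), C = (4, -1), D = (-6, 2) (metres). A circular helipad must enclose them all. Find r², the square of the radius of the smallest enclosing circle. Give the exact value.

The minimum enclosing circle is determined by three boundary points: A, C, D.
Their circumcentre is (-13/22, 41/22) with r² = 7085/242.
The farthest remaining point B is at distance² 1189/242 ≤ 7085/242.

7085/242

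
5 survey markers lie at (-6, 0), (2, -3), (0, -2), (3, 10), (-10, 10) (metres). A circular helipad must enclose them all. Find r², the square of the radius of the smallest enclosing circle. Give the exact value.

26605/338

By Welzl's lemma the MEC is supported by two points (diametrically opposite) or three points (on a circumcircle).
The minimum enclosing circle is determined by three boundary points: (2, -3), (3, 10), (-10, 10).
Their circumcentre is (-3.5, 103/26) with r² = 26605/338.
The farthest remaining point (0, -2) is at distance² 16153/338 ≤ 26605/338.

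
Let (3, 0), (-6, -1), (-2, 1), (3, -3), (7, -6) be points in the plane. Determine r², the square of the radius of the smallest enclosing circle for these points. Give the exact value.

48.5

The farthest pair is (-6, -1)–(7, -6) with squared distance 194. The circle on this segment as diameter has centre (0.5, -3.5) and r² = 194/4 = 48.5.
Check (3, 0): distance² to centre = 18.5 ≤ 48.5, so it lies inside.
All remaining points lie in this disk, and no smaller disk contains both endpoints, so this is the minimum enclosing circle.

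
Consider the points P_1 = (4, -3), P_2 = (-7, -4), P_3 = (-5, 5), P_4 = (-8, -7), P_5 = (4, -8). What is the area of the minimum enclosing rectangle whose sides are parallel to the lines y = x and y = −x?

In coordinates u = x + y, v = x − y the rectangle is axis-aligned; the map (x,y)→(u,v) scales areas by 2.
u-values: 1, -11, 0, -15, -4; range = 1 − (-15) = 16.
v-values: 7, -3, -10, -1, 12; range = 12 − (-10) = 22.
Area = (16 × 22) / 2 = 176.

176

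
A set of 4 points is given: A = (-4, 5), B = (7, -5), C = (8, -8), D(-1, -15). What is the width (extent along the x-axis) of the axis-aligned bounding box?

12

max x = 8, min x = -4, so width = 12.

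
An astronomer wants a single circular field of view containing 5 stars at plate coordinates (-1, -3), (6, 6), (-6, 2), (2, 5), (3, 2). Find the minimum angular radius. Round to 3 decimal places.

6.374

The minimum enclosing circle is determined by three boundary points: (-1, -3), (6, 6), (-6, 2).
Their circumcentre is (0.25, 3.25) with r² = 40.625.
The farthest remaining point (3, 2) is at distance² 9.125 ≤ 40.625.
r = √(40.625) ≈ 6.374.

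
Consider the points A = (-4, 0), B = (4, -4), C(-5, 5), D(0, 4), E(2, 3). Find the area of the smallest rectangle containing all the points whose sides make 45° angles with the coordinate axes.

81

In coordinates u = x + y, v = x − y the rectangle is axis-aligned; the map (x,y)→(u,v) scales areas by 2.
u-values: -4, 0, 0, 4, 5; range = 5 − (-4) = 9.
v-values: -4, 8, -10, -4, -1; range = 8 − (-10) = 18.
Area = (9 × 18) / 2 = 81.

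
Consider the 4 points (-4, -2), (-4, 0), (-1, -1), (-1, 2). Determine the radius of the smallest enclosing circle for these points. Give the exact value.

A smallest enclosing disk is always determined by at most three of the input points on its boundary.
The farthest pair is (-4, -2)–(-1, 2) with squared distance 25. The circle on this segment as diameter has centre (-2.5, 0) and r² = 25/4 = 6.25.
Check (-4, 0): distance² to centre = 2.25 ≤ 6.25, so it lies inside.
All remaining points lie in this disk, and no smaller disk contains both endpoints, so this is the minimum enclosing circle.
r = √(6.25) = 2.5.

2.5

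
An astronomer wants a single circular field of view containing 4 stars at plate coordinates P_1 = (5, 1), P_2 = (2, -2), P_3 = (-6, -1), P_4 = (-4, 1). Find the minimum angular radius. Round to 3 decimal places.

5.590

A smallest enclosing disk is always determined by at most three of the input points on its boundary.
The farthest pair is P_1–P_3 with squared distance 125. The circle on this segment as diameter has centre (-0.5, 0) and r² = 125/4 = 31.25.
Check P_2: distance² to centre = 10.25 ≤ 31.25, so it lies inside.
All remaining points lie in this disk, and no smaller disk contains both endpoints, so this is the minimum enclosing circle.
r = √(31.25) ≈ 5.590.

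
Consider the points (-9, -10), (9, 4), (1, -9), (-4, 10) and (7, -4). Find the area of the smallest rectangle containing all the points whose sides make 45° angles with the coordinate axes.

In coordinates u = x + y, v = x − y the rectangle is axis-aligned; the map (x,y)→(u,v) scales areas by 2.
u-values: -19, 13, -8, 6, 3; range = 13 − (-19) = 32.
v-values: 1, 5, 10, -14, 11; range = 11 − (-14) = 25.
Area = (32 × 25) / 2 = 400.

400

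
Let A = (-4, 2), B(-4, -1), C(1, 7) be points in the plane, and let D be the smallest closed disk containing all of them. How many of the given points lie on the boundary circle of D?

Side lengths²: AB² = 9, AC² = 50, BC² = 89.
Since BC² = 89 ≥ 50 + 9 = 59, the angle opposite BC is not acute, so the smallest enclosing circle has BC as diameter.
Centre = midpoint of BC = (-1.5, 3), r² = 89/4 = 22.25.
The points at distance exactly r from the centre are B, C — 2 points.

2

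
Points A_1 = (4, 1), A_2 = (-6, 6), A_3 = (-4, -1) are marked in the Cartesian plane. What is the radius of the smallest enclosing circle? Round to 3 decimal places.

Side lengths²: A_1A_2² = 125, A_1A_3² = 68, A_2A_3² = 53.
Since A_1A_2² = 125 ≥ 68 + 53 = 121, the angle opposite A_1A_2 is not acute, so the smallest enclosing circle has A_1A_2 as diameter.
Centre = midpoint of A_1A_2 = (-1, 3.5), r² = 125/4 = 31.25.
r = √(31.25) ≈ 5.590.

5.590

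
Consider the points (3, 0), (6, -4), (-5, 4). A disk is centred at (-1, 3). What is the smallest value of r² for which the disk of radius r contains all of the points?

98

The required radius is the distance from (-1, 3) to the farthest point.
Squared distances: 25, 98, 17.
Maximum is 98, attained at (6, -4).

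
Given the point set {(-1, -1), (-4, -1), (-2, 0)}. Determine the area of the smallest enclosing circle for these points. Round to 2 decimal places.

7.07

Call the three points A, B, C in the order given.
Side lengths²: AB² = 9, AC² = 2, BC² = 5.
Since AB² = 9 ≥ 5 + 2 = 7, the angle opposite AB is not acute, so the smallest enclosing circle has AB as diameter.
Centre = midpoint of AB = (-2.5, -1), r² = 9/4 = 2.25.
Area = π·r² = π·2.25 ≈ 7.07.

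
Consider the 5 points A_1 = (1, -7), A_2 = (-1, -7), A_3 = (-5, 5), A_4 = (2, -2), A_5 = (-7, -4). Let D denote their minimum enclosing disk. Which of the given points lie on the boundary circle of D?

A_1, A_3

By Welzl's lemma the MEC is supported by two points (diametrically opposite) or three points (on a circumcircle).
The farthest pair is A_1–A_3 with squared distance 180. The circle on this segment as diameter has centre (-2, -1) and r² = 180/4 = 45.
Check A_2: distance² to centre = 37 ≤ 45, so it lies inside.
All remaining points lie in this disk, and no smaller disk contains both endpoints, so this is the minimum enclosing circle.
The points at distance exactly r from the centre are A_1, A_3 — 2 points.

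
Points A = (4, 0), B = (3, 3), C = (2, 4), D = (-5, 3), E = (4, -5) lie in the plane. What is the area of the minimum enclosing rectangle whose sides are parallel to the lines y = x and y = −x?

68

In coordinates u = x + y, v = x − y the rectangle is axis-aligned; the map (x,y)→(u,v) scales areas by 2.
u-values: 4, 6, 6, -2, -1; range = 6 − (-2) = 8.
v-values: 4, 0, -2, -8, 9; range = 9 − (-8) = 17.
Area = (8 × 17) / 2 = 68.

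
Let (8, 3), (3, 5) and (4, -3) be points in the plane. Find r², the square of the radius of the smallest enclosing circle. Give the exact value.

Call the three points A, B, C in the order given.
Side lengths²: AB² = 29, AC² = 52, BC² = 65.
Since BC² = 65 < 52 + 29 = 81, the triangle is acute, so the smallest enclosing circle is the circumcircle.
Circumcentre = (165/38, 21/19), r² = 24505/1444.

24505/1444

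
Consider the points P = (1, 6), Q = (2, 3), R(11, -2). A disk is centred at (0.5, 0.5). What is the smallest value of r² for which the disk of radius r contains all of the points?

The required radius is the distance from (0.5, 0.5) to the farthest point.
Squared distances: 30.5, 8.5, 116.5.
Maximum is 116.5, attained at R.

116.5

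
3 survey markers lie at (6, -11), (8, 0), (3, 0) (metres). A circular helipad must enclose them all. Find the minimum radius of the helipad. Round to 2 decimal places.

5.79

Call the three points A, B, C in the order given.
Side lengths²: AB² = 125, AC² = 130, BC² = 25.
Since AC² = 130 < 125 + 25 = 150, the triangle is acute, so the smallest enclosing circle is the circumcircle.
Circumcentre = (5.5, -115/22), r² = 8125/242.
r = √(8125/242) ≈ 5.79.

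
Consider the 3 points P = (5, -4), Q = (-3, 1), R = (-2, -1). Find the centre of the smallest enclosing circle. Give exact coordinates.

(1, -1.5)

Side lengths²: PQ² = 89, PR² = 58, QR² = 5.
Since PQ² = 89 ≥ 58 + 5 = 63, the angle opposite PQ is not acute, so the smallest enclosing circle has PQ as diameter.
Centre = midpoint of PQ = (1, -1.5), r² = 89/4 = 22.25.
Centre = (1, -1.5).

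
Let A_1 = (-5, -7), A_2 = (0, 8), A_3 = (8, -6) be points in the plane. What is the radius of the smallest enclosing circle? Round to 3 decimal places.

Side lengths²: A_1A_2² = 250, A_1A_3² = 170, A_2A_3² = 260.
Since A_2A_3² = 260 < 250 + 170 = 420, the triangle is acute, so the smallest enclosing circle is the circumcircle.
Circumcentre = (20/19, -13/19), r² = 27625/361.
r = √(27625/361) ≈ 8.748.

8.748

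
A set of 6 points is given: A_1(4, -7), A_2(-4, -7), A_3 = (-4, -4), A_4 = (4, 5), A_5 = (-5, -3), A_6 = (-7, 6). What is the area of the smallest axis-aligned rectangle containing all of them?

x ranges over [-7, 4], width 11.
y ranges over [-7, 6], height 13.
Area = 11 × 13 = 143.

143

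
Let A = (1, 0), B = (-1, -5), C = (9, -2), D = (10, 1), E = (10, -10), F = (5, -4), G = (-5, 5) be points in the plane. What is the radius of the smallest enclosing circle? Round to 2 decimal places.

10.61

By Welzl's lemma the MEC is supported by two points (diametrically opposite) or three points (on a circumcircle).
The farthest pair is E–G with squared distance 450. The circle on this segment as diameter has centre (2.5, -2.5) and r² = 450/4 = 112.5.
Check A: distance² to centre = 8.5 ≤ 112.5, so it lies inside.
All remaining points lie in this disk, and no smaller disk contains both endpoints, so this is the minimum enclosing circle.
r = √(112.5) ≈ 10.61.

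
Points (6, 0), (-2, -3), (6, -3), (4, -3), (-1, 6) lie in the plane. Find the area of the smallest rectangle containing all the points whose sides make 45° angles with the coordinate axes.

88

In coordinates u = x + y, v = x − y the rectangle is axis-aligned; the map (x,y)→(u,v) scales areas by 2.
u-values: 6, -5, 3, 1, 5; range = 6 − (-5) = 11.
v-values: 6, 1, 9, 7, -7; range = 9 − (-7) = 16.
Area = (11 × 16) / 2 = 88.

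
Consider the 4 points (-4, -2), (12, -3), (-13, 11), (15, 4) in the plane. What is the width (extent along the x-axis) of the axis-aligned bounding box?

28

max x = 15, min x = -13, so width = 28.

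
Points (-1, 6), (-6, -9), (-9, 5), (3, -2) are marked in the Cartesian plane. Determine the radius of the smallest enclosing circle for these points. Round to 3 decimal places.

The minimum enclosing circle of a finite set is fixed by two of the points (as a diameter) or three (as a circumcircle).
The minimum enclosing circle is determined by three boundary points: (-1, 6), (-6, -9), (-9, 5).
Their circumcentre is (-191/46, -59/46) with r² = 66625/1058.
The farthest remaining point (3, -2) is at distance² 54665/1058 ≤ 66625/1058.
r = √(66625/1058) ≈ 7.936.

7.936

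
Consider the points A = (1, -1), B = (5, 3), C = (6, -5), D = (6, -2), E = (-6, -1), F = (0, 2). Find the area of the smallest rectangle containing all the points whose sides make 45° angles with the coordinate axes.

120

In coordinates u = x + y, v = x − y the rectangle is axis-aligned; the map (x,y)→(u,v) scales areas by 2.
u-values: 0, 8, 1, 4, -7, 2; range = 8 − (-7) = 15.
v-values: 2, 2, 11, 8, -5, -2; range = 11 − (-5) = 16.
Area = (15 × 16) / 2 = 120.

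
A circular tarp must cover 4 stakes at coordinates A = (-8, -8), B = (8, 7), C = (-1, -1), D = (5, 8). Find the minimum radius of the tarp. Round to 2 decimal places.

By Welzl's lemma the MEC is supported by two points (diametrically opposite) or three points (on a circumcircle).
The farthest pair is A–B with squared distance 481. The circle on this segment as diameter has centre (0, -0.5) and r² = 481/4 = 120.25.
Check C: distance² to centre = 1.25 ≤ 120.25, so it lies inside.
All remaining points lie in this disk, and no smaller disk contains both endpoints, so this is the minimum enclosing circle.
r = √(120.25) ≈ 10.97.

10.97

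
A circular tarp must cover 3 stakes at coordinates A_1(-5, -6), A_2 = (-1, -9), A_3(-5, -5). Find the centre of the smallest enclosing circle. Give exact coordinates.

(-3, -7)

Side lengths²: A_1A_2² = 25, A_1A_3² = 1, A_2A_3² = 32.
Since A_2A_3² = 32 ≥ 25 + 1 = 26, the angle opposite A_2A_3 is not acute, so the smallest enclosing circle has A_2A_3 as diameter.
Centre = midpoint of A_2A_3 = (-3, -7), r² = 32/4 = 8.
Centre = (-3, -7).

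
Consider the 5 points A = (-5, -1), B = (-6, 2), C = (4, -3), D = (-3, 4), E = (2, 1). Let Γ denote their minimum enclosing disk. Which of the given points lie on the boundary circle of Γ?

B, C

By Welzl's lemma the MEC is supported by two points (diametrically opposite) or three points (on a circumcircle).
The farthest pair is B–C with squared distance 125. The circle on this segment as diameter has centre (-1, -0.5) and r² = 125/4 = 31.25.
Check A: distance² to centre = 16.25 ≤ 31.25, so it lies inside.
All remaining points lie in this disk, and no smaller disk contains both endpoints, so this is the minimum enclosing circle.
The points at distance exactly r from the centre are B, C — 2 points.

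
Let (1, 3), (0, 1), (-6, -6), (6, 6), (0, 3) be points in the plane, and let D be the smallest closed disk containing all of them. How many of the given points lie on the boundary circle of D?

The minimum enclosing circle of a finite set is fixed by two of the points (as a diameter) or three (as a circumcircle).
The farthest pair is (-6, -6)–(6, 6) with squared distance 288. The circle on this segment as diameter has centre (0, 0) and r² = 288/4 = 72.
Check (1, 3): distance² to centre = 10 ≤ 72, so it lies inside.
All remaining points lie in this disk, and no smaller disk contains both endpoints, so this is the minimum enclosing circle.
The points at distance exactly r from the centre are (-6, -6), (6, 6) — 2 points.

2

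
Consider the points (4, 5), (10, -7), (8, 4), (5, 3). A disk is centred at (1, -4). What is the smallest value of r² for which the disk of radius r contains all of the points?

The required radius is the distance from (1, -4) to the farthest point.
Squared distances: 90, 90, 113, 65.
Maximum is 113, attained at (8, 4).

113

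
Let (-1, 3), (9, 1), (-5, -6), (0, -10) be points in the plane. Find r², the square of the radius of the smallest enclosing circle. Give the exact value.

A smallest enclosing disk is always determined by at most three of the input points on its boundary.
The farthest pair is (9, 1)–(-5, -6) with squared distance 245. The circle on this segment as diameter has centre (2, -2.5) and r² = 245/4 = 61.25.
Check (-1, 3): distance² to centre = 39.25 ≤ 61.25, so it lies inside.
All remaining points lie in this disk, and no smaller disk contains both endpoints, so this is the minimum enclosing circle.

61.25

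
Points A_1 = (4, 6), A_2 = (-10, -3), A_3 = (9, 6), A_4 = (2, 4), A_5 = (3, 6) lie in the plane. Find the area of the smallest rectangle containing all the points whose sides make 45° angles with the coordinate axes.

In coordinates u = x + y, v = x − y the rectangle is axis-aligned; the map (x,y)→(u,v) scales areas by 2.
u-values: 10, -13, 15, 6, 9; range = 15 − (-13) = 28.
v-values: -2, -7, 3, -2, -3; range = 3 − (-7) = 10.
Area = (28 × 10) / 2 = 140.

140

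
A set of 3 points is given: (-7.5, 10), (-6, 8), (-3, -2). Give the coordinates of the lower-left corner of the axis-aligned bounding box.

x-range [-7.5, -3], y-range [-2, 10].
The lower-left corner is (-7.5, -2).

(-7.5, -2)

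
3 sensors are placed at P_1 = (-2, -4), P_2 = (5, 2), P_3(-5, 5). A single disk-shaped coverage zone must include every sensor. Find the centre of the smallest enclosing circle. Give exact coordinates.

Side lengths²: P_1P_2² = 85, P_1P_3² = 90, P_2P_3² = 109.
Since P_2P_3² = 109 < 90 + 85 = 175, the triangle is acute, so the smallest enclosing circle is the circumcircle.
Circumcentre = (-11/18, 79/54), r² = 46325/1458.
Centre = (-11/18, 79/54).

(-11/18, 79/54)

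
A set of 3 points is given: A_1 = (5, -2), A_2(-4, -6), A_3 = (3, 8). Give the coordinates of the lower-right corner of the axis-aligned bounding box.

(5, -6)

x-range [-4, 5], y-range [-6, 8].
The lower-right corner is (5, -6).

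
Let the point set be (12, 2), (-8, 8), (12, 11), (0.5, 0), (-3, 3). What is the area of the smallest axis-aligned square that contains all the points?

400

The bounding box has width 20 and height 11.
An axis-aligned square enclosing the set must have side ≥ max(width, height).
So the minimum side is max(20, 11) = 20.
Area = 20² = 400.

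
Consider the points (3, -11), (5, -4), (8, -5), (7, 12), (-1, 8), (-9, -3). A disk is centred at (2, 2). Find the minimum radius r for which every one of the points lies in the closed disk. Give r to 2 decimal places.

13.04

The required radius is the distance from (2, 2) to the farthest point.
Squared distances: 170, 45, 85, 125, 45, 146.
Maximum is 170, attained at (3, -11).
r = √170 ≈ 13.04.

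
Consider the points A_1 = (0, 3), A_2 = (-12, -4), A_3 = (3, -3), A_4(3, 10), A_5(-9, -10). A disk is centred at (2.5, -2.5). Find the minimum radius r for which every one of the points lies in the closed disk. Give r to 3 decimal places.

The required radius is the distance from (2.5, -2.5) to the farthest point.
Squared distances: 36.5, 212.5, 0.5, 156.5, 188.5.
Maximum is 212.5, attained at A_2.
r = √(212.5) ≈ 14.577.

14.577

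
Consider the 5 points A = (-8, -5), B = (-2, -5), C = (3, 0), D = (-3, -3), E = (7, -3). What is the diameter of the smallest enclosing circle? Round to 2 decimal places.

15.13

By Welzl's lemma the MEC is supported by two points (diametrically opposite) or three points (on a circumcircle).
The farthest pair is A–E with squared distance 229. The circle on this segment as diameter has centre (-0.5, -4) and r² = 229/4 = 57.25.
Check B: distance² to centre = 3.25 ≤ 57.25, so it lies inside.
All remaining points lie in this disk, and no smaller disk contains both endpoints, so this is the minimum enclosing circle.
Diameter = 2r = 2√(57.25) ≈ 15.13.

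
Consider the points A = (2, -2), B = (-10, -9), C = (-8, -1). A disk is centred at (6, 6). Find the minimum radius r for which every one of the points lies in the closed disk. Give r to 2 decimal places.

The required radius is the distance from (6, 6) to the farthest point.
Squared distances: 80, 481, 245.
Maximum is 481, attained at B.
r = √481 ≈ 21.93.

21.93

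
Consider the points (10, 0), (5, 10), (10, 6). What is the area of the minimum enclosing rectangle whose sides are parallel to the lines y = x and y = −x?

In coordinates u = x + y, v = x − y the rectangle is axis-aligned; the map (x,y)→(u,v) scales areas by 2.
u-values: 10, 15, 16; range = 16 − 10 = 6.
v-values: 10, -5, 4; range = 10 − (-5) = 15.
Area = (6 × 15) / 2 = 45.

45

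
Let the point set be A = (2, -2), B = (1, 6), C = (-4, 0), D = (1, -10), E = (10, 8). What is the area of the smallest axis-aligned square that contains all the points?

The bounding box has width 14 and height 18.
An axis-aligned square enclosing the set must have side ≥ max(width, height).
So the minimum side is max(14, 18) = 18.
Area = 18² = 324.

324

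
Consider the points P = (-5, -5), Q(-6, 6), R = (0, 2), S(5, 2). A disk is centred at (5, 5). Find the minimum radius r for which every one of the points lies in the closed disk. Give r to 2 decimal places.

The required radius is the distance from (5, 5) to the farthest point.
Squared distances: 200, 122, 34, 9.
Maximum is 200, attained at P.
r = √200 ≈ 14.14.

14.14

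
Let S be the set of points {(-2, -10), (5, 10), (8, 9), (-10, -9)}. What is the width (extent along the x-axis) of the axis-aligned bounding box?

18

max x = 8, min x = -10, so width = 18.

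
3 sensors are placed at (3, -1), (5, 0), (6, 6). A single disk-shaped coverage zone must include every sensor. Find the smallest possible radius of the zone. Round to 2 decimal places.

Call the three points A, B, C in the order given.
Side lengths²: AB² = 5, AC² = 58, BC² = 37.
Since AC² = 58 ≥ 37 + 5 = 42, the angle opposite AC is not acute, so the smallest enclosing circle has AC as diameter.
Centre = midpoint of AC = (4.5, 2.5), r² = 58/4 = 14.5.
r = √(14.5) ≈ 3.81.

3.81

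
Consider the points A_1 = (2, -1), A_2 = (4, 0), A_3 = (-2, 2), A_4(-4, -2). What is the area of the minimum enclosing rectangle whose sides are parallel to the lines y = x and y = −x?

40

In coordinates u = x + y, v = x − y the rectangle is axis-aligned; the map (x,y)→(u,v) scales areas by 2.
u-values: 1, 4, 0, -6; range = 4 − (-6) = 10.
v-values: 3, 4, -4, -2; range = 4 − (-4) = 8.
Area = (10 × 8) / 2 = 40.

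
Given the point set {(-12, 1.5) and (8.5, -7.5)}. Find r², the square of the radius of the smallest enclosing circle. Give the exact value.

125.3125

The smallest circle enclosing two points has them as diameter endpoints.
Centre = midpoint = (-1.75, -3); r² = |(-12, 1.5)−(8.5, -7.5)|²/4 = 501.25/4 = 125.3125.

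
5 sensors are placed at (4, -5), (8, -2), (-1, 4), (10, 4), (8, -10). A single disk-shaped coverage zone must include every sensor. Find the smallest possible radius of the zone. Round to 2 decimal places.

8.41

By Welzl's lemma the MEC is supported by two points (diametrically opposite) or three points (on a circumcircle).
The minimum enclosing circle is determined by three boundary points: (-1, 4), (10, 4), (8, -10).
Their circumcentre is (4.5, -33/14) with r² = 6925/98.
The farthest remaining point (8, -2) is at distance² 1213/98 ≤ 6925/98.
r = √(6925/98) ≈ 8.41.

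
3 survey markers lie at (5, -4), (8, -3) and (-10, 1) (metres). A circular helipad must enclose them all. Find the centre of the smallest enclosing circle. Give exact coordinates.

Call the three points A, B, C in the order given.
Side lengths²: AB² = 10, AC² = 250, BC² = 340.
Since BC² = 340 ≥ 250 + 10 = 260, the angle opposite BC is not acute, so the smallest enclosing circle has BC as diameter.
Centre = midpoint of BC = (-1, -1), r² = 340/4 = 85.
Centre = (-1, -1).

(-1, -1)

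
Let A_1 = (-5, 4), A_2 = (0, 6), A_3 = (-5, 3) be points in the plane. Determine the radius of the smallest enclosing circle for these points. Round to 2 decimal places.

Side lengths²: A_1A_2² = 29, A_1A_3² = 1, A_2A_3² = 34.
Since A_2A_3² = 34 ≥ 29 + 1 = 30, the angle opposite A_2A_3 is not acute, so the smallest enclosing circle has A_2A_3 as diameter.
Centre = midpoint of A_2A_3 = (-2.5, 4.5), r² = 34/4 = 8.5.
r = √(8.5) ≈ 2.92.

2.92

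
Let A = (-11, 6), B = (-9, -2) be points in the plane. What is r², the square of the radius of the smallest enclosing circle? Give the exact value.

The smallest circle enclosing two points has them as diameter endpoints.
Centre = midpoint = (-10, 2); r² = |AB|²/4 = 68/4 = 17.

17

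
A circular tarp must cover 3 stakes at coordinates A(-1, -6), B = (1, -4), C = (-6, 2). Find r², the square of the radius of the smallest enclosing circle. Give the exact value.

7565/338

Side lengths²: AB² = 8, AC² = 89, BC² = 85.
Since AC² = 89 < 85 + 8 = 93, the triangle is acute, so the smallest enclosing circle is the circumcircle.
Circumcentre = (-83/26, -47/26), r² = 7565/338.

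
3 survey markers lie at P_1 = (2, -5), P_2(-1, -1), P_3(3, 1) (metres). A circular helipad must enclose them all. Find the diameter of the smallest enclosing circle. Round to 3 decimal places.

Side lengths²: P_1P_2² = 25, P_1P_3² = 37, P_2P_3² = 20.
Since P_1P_3² = 37 < 25 + 20 = 45, the triangle is acute, so the smallest enclosing circle is the circumcircle.
Circumcentre = (43/22, -21/11), r² = 4625/484.
Diameter = 2r = 2√(4625/484) ≈ 6.182.

6.182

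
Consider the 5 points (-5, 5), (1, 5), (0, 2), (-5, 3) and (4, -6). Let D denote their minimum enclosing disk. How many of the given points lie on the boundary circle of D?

The minimum enclosing circle of a finite set is fixed by two of the points (as a diameter) or three (as a circumcircle).
The farthest pair is (-5, 5)–(4, -6) with squared distance 202. The circle on this segment as diameter has centre (-0.5, -0.5) and r² = 202/4 = 50.5.
Check (1, 5): distance² to centre = 32.5 ≤ 50.5, so it lies inside.
All remaining points lie in this disk, and no smaller disk contains both endpoints, so this is the minimum enclosing circle.
The points at distance exactly r from the centre are (-5, 5), (4, -6) — 2 points.

2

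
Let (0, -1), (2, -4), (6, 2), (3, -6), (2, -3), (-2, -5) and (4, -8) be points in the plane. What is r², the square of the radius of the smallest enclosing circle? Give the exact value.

7345/242

The minimum enclosing circle of a finite set is fixed by two of the points (as a diameter) or three (as a circumcircle).
The minimum enclosing circle is determined by three boundary points: (6, 2), (-2, -5), (4, -8).
Their circumcentre is (65/22, -57/22) with r² = 7345/242.
The farthest remaining point (3, -6) is at distance² 2813/242 ≤ 7345/242.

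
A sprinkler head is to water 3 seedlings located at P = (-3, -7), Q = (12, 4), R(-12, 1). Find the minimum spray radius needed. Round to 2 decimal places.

12.09

Side lengths²: PQ² = 346, PR² = 145, QR² = 585.
Since QR² = 585 ≥ 346 + 145 = 491, the angle opposite QR is not acute, so the smallest enclosing circle has QR as diameter.
Centre = midpoint of QR = (0, 2.5), r² = 585/4 = 146.25.
r = √(146.25) ≈ 12.09.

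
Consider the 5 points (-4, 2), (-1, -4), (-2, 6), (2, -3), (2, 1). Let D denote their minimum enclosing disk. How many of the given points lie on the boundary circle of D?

3

The minimum enclosing circle is determined by three boundary points: (-1, -4), (-2, 6), (2, -3).
Their circumcentre is (-63/62, 65/62) with r² = 48985/1922.
The farthest remaining point (-4, 2) is at distance² 18853/1922 ≤ 48985/1922.
The points at distance exactly r from the centre are (-1, -4), (-2, 6), (2, -3) — 3 points.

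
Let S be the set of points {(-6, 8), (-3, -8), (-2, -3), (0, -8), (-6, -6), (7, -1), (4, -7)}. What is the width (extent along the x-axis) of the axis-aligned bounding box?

max x = 7, min x = -6, so width = 13.

13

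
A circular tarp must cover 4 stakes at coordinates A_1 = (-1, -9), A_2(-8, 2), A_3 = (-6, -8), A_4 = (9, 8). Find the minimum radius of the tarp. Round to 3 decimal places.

10.966

The minimum enclosing circle of a finite set is fixed by two of the points (as a diameter) or three (as a circumcircle).
The farthest pair is A_3–A_4 with squared distance 481. The circle on this segment as diameter has centre (1.5, 0) and r² = 481/4 = 120.25.
Check A_1: distance² to centre = 87.25 ≤ 120.25, so it lies inside.
All remaining points lie in this disk, and no smaller disk contains both endpoints, so this is the minimum enclosing circle.
r = √(120.25) ≈ 10.966.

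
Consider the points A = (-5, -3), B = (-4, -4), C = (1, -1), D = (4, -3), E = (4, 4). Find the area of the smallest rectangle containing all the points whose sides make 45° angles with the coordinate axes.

72

In coordinates u = x + y, v = x − y the rectangle is axis-aligned; the map (x,y)→(u,v) scales areas by 2.
u-values: -8, -8, 0, 1, 8; range = 8 − (-8) = 16.
v-values: -2, 0, 2, 7, 0; range = 7 − (-2) = 9.
Area = (16 × 9) / 2 = 72.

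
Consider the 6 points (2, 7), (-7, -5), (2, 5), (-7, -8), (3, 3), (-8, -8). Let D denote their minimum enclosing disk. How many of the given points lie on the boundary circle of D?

The farthest pair is (2, 7)–(-8, -8) with squared distance 325. The circle on this segment as diameter has centre (-3, -0.5) and r² = 325/4 = 81.25.
Check (-7, -5): distance² to centre = 36.25 ≤ 81.25, so it lies inside.
All remaining points lie in this disk, and no smaller disk contains both endpoints, so this is the minimum enclosing circle.
The points at distance exactly r from the centre are (2, 7), (-8, -8) — 2 points.

2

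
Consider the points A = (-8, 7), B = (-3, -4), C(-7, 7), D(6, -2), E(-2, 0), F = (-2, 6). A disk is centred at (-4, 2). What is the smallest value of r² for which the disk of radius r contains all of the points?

The required radius is the distance from (-4, 2) to the farthest point.
Squared distances: 41, 37, 34, 116, 8, 20.
Maximum is 116, attained at D.

116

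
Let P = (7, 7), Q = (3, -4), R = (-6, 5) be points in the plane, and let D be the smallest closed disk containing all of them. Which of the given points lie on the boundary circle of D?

Side lengths²: PQ² = 137, PR² = 173, QR² = 162.
Since PR² = 173 < 162 + 137 = 299, the triangle is acute, so the smallest enclosing circle is the circumcircle.
Circumcentre = (29/30, 89/30), r² = 23701/450.
The points at distance exactly r from the centre are P, Q, R — 3 points.

P, Q, R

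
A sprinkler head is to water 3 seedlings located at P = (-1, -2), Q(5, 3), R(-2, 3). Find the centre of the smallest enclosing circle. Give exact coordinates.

(1.5, 1.1)

Side lengths²: PQ² = 61, PR² = 26, QR² = 49.
Since PQ² = 61 < 49 + 26 = 75, the triangle is acute, so the smallest enclosing circle is the circumcircle.
Circumcentre = (1.5, 1.1), r² = 15.86.
Centre = (1.5, 1.1).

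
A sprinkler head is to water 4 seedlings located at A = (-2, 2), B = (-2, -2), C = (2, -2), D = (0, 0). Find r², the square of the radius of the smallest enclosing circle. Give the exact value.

The minimum enclosing circle of a finite set is fixed by two of the points (as a diameter) or three (as a circumcircle).
The farthest pair is A–C with squared distance 32. The circle on this segment as diameter has centre (0, 0) and r² = 32/4 = 8.
Check B: distance² to centre = 8 ≤ 8, so it lies inside.
All remaining points lie in this disk, and no smaller disk contains both endpoints, so this is the minimum enclosing circle.

8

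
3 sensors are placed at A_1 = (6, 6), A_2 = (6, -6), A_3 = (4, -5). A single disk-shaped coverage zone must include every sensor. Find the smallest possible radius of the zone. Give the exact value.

Side lengths²: A_1A_2² = 144, A_1A_3² = 125, A_2A_3² = 5.
Since A_1A_2² = 144 ≥ 125 + 5 = 130, the angle opposite A_1A_2 is not acute, so the smallest enclosing circle has A_1A_2 as diameter.
Centre = midpoint of A_1A_2 = (6, 0), r² = 144/4 = 36.
r = √36 = 6.

6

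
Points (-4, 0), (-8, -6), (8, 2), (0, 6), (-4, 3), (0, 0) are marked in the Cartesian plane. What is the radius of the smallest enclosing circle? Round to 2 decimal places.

The farthest pair is (-8, -6)–(8, 2) with squared distance 320. The circle on this segment as diameter has centre (0, -2) and r² = 320/4 = 80.
Check (-4, 0): distance² to centre = 20 ≤ 80, so it lies inside.
All remaining points lie in this disk, and no smaller disk contains both endpoints, so this is the minimum enclosing circle.
r = √80 ≈ 8.94.

8.94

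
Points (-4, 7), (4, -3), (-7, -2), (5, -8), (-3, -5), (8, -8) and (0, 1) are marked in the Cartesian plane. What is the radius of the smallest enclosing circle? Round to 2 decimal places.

9.60

The minimum enclosing circle of a finite set is fixed by two of the points (as a diameter) or three (as a circumcircle).
The farthest pair is (-4, 7)–(8, -8) with squared distance 369. The circle on this segment as diameter has centre (2, -0.5) and r² = 369/4 = 92.25.
Check (4, -3): distance² to centre = 10.25 ≤ 92.25, so it lies inside.
All remaining points lie in this disk, and no smaller disk contains both endpoints, so this is the minimum enclosing circle.
r = √(92.25) ≈ 9.60.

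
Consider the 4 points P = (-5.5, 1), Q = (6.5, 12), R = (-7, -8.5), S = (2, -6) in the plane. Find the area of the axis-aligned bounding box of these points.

276.75

x ranges over [-7, 6.5], width 13.5.
y ranges over [-8.5, 12], height 20.5.
Area = 13.5 × 20.5 = 276.75.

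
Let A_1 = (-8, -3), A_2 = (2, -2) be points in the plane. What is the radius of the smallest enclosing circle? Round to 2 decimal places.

The smallest circle enclosing two points has them as diameter endpoints.
Centre = midpoint = (-3, -2.5); r² = |A_1A_2|²/4 = 101/4 = 25.25.
r = √(25.25) ≈ 5.02.

5.02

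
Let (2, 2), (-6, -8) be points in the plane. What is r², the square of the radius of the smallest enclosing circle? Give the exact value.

41

The smallest circle enclosing two points has them as diameter endpoints.
Centre = midpoint = (-2, -3); r² = |(2, 2)−(-6, -8)|²/4 = 164/4 = 41.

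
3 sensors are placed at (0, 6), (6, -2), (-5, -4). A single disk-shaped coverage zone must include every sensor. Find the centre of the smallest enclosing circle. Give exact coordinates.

(0, -0.25)

Call the three points A, B, C in the order given.
Side lengths²: AB² = 100, AC² = 125, BC² = 125.
Since BC² = 125 < 125 + 100 = 225, the triangle is acute, so the smallest enclosing circle is the circumcircle.
Circumcentre = (0, -0.25), r² = 39.0625.
Centre = (0, -0.25).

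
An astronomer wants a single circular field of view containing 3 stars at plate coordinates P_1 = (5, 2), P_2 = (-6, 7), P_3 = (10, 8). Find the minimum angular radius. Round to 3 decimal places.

Side lengths²: P_1P_2² = 146, P_1P_3² = 61, P_2P_3² = 257.
Since P_2P_3² = 257 ≥ 146 + 61 = 207, the angle opposite P_2P_3 is not acute, so the smallest enclosing circle has P_2P_3 as diameter.
Centre = midpoint of P_2P_3 = (2, 7.5), r² = 257/4 = 64.25.
r = √(64.25) ≈ 8.016.

8.016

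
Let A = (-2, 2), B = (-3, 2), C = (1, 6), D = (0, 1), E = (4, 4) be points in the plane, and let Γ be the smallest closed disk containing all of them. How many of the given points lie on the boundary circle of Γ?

A smallest enclosing disk is always determined by at most three of the input points on its boundary.
The farthest pair is B–E with squared distance 53. The circle on this segment as diameter has centre (0.5, 3) and r² = 53/4 = 13.25.
Check A: distance² to centre = 7.25 ≤ 13.25, so it lies inside.
All remaining points lie in this disk, and no smaller disk contains both endpoints, so this is the minimum enclosing circle.
The points at distance exactly r from the centre are B, E — 2 points.

2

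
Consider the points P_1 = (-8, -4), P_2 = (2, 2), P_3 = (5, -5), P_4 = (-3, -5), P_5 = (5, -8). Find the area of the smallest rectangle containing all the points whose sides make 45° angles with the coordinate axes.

In coordinates u = x + y, v = x − y the rectangle is axis-aligned; the map (x,y)→(u,v) scales areas by 2.
u-values: -12, 4, 0, -8, -3; range = 4 − (-12) = 16.
v-values: -4, 0, 10, 2, 13; range = 13 − (-4) = 17.
Area = (16 × 17) / 2 = 136.

136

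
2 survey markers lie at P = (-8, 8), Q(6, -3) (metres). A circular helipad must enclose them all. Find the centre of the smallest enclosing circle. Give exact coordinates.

(-1, 2.5)

The smallest circle enclosing two points has them as diameter endpoints.
Centre = midpoint = (-1, 2.5); r² = |PQ|²/4 = 317/4 = 79.25.
Centre = (-1, 2.5).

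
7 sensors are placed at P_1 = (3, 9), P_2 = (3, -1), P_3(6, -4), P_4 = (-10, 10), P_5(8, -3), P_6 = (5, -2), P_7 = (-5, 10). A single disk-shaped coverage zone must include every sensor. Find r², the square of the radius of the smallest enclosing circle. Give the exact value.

123.25

The minimum enclosing circle of a finite set is fixed by two of the points (as a diameter) or three (as a circumcircle).
The farthest pair is P_4–P_5 with squared distance 493. The circle on this segment as diameter has centre (-1, 3.5) and r² = 493/4 = 123.25.
Check P_1: distance² to centre = 46.25 ≤ 123.25, so it lies inside.
All remaining points lie in this disk, and no smaller disk contains both endpoints, so this is the minimum enclosing circle.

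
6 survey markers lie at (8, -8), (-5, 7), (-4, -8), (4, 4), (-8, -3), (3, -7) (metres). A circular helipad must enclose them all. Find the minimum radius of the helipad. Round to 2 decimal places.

9.92

A smallest enclosing disk is always determined by at most three of the input points on its boundary.
The farthest pair is (8, -8)–(-5, 7) with squared distance 394. The circle on this segment as diameter has centre (1.5, -0.5) and r² = 394/4 = 98.5.
Check (-4, -8): distance² to centre = 86.5 ≤ 98.5, so it lies inside.
All remaining points lie in this disk, and no smaller disk contains both endpoints, so this is the minimum enclosing circle.
r = √(98.5) ≈ 9.92.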